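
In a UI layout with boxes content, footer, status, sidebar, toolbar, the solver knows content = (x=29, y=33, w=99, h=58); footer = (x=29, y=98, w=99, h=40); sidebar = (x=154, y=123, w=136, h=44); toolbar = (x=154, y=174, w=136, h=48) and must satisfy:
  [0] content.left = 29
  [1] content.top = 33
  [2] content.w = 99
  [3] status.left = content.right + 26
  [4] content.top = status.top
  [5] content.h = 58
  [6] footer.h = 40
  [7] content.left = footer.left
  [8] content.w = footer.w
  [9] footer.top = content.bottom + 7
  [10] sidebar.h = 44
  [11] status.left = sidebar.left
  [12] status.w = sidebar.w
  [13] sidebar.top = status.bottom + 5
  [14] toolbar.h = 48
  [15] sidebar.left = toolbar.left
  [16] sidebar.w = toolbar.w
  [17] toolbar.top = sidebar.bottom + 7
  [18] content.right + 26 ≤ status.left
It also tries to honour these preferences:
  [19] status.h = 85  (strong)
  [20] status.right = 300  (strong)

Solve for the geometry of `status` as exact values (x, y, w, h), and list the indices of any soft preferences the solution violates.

status = (x=154, y=33, w=136, h=85)
violated soft preferences: 20

1. status.x = 154  [status.left = content.right + 26]
2. status.y = 33  [content.top = status.top]
3. status.w = 136  [status.w = sidebar.w]
4. status.h = 85  [sidebar.top = status.bottom + 5]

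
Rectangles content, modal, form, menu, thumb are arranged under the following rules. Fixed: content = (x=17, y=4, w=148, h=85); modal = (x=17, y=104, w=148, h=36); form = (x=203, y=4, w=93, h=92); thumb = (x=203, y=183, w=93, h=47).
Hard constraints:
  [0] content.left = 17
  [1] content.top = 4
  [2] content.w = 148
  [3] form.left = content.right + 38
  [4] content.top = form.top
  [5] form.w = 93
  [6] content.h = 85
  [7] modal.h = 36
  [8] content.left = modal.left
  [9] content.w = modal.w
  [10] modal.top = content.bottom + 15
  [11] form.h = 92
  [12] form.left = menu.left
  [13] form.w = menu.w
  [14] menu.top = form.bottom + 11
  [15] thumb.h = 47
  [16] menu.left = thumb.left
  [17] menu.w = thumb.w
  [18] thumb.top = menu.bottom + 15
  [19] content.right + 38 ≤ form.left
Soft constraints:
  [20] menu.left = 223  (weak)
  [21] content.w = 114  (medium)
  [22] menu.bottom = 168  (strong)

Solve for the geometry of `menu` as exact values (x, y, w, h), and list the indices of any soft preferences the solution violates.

1. menu.x = 203  [form.left = menu.left]
2. menu.w = 93  [form.w = menu.w]
3. menu.y = 107  [menu.top = form.bottom + 11]
4. menu.h = 61  [thumb.top = menu.bottom + 15]

menu = (x=203, y=107, w=93, h=61)
violated soft preferences: 20, 21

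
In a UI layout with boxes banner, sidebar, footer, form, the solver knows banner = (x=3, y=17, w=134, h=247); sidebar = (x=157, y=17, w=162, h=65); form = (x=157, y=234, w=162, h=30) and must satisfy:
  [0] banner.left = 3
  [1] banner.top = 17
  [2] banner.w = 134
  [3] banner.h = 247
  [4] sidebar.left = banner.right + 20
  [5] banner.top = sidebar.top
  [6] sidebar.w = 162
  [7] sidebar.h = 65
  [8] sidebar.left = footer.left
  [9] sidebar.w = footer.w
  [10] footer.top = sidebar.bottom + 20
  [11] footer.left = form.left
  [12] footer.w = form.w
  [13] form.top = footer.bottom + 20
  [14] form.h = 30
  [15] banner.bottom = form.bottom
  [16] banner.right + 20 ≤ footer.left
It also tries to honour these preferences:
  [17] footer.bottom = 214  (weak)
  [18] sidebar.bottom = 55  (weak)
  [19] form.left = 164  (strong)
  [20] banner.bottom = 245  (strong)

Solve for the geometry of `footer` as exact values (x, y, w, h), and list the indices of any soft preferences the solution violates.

1. footer.x = 157  [sidebar.left = footer.left]
2. footer.w = 162  [sidebar.w = footer.w]
3. footer.y = 102  [footer.top = sidebar.bottom + 20]
4. footer.h = 112  [form.top = footer.bottom + 20]

footer = (x=157, y=102, w=162, h=112)
violated soft preferences: 18, 19, 20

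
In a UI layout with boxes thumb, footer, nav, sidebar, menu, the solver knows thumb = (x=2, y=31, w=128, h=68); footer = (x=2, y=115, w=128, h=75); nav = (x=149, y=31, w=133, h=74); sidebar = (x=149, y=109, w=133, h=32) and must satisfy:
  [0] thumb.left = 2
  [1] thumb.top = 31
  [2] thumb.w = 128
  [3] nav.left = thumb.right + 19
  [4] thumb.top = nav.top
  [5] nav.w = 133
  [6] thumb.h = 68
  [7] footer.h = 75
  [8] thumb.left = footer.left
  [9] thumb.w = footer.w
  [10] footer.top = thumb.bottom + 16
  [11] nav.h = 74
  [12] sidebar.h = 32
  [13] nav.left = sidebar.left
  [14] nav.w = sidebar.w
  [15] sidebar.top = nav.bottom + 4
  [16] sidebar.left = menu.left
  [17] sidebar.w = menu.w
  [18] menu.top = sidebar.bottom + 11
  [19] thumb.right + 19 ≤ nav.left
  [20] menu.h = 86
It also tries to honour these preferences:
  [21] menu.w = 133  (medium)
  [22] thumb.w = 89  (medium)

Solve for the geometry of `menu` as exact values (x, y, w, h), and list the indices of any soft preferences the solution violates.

menu = (x=149, y=152, w=133, h=86)
violated soft preferences: 22

1. menu.x = 149  [sidebar.left = menu.left]
2. menu.w = 133  [sidebar.w = menu.w]
3. menu.y = 152  [menu.top = sidebar.bottom + 11]
4. menu.h = 86  [menu.h = 86]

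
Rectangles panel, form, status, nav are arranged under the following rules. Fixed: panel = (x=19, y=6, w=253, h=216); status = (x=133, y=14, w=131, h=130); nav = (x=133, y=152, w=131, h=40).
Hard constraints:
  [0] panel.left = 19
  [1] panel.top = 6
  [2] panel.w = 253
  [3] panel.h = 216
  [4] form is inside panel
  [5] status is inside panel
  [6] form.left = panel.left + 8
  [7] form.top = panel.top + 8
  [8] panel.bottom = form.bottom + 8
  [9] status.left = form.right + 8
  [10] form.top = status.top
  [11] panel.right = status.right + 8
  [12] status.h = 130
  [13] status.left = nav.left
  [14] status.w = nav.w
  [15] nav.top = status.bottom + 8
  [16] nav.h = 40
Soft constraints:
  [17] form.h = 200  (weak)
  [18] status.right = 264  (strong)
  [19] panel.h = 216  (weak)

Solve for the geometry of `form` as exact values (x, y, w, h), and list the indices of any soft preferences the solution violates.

form = (x=27, y=14, w=98, h=200)
violated soft preferences: none

1. form.x = 27  [form.left = panel.left + 8]
2. form.y = 14  [form.top = panel.top + 8]
3. form.h = 200  [panel.bottom = form.bottom + 8]
4. form.w = 98  [status.left = form.right + 8]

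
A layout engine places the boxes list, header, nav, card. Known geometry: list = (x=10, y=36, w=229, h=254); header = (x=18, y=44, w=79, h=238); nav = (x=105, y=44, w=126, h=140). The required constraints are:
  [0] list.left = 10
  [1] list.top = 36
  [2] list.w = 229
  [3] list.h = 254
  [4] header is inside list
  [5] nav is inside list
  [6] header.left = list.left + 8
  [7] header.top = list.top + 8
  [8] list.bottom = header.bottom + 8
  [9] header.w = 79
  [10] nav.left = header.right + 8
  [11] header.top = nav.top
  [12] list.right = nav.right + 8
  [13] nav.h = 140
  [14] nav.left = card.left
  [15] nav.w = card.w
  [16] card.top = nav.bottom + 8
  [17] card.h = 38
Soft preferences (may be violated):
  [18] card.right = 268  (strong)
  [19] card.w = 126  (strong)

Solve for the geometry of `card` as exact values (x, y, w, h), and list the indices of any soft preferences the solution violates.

1. card.x = 105  [nav.left = card.left]
2. card.w = 126  [nav.w = card.w]
3. card.y = 192  [card.top = nav.bottom + 8]
4. card.h = 38  [card.h = 38]

card = (x=105, y=192, w=126, h=38)
violated soft preferences: 18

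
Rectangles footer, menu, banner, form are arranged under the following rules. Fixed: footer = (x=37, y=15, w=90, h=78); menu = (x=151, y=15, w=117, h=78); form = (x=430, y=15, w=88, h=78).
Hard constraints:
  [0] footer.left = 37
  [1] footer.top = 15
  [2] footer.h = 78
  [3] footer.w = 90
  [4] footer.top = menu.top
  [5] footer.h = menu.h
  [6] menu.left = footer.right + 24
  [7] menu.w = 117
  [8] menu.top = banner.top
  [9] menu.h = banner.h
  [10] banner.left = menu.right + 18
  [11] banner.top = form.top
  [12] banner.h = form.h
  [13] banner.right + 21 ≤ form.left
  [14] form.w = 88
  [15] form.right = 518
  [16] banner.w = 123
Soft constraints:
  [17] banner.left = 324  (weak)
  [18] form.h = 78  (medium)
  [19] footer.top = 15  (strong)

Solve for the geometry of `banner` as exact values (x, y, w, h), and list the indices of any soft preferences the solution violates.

1. banner.y = 15  [menu.top = banner.top]
2. banner.h = 78  [menu.h = banner.h]
3. banner.x = 286  [banner.left = menu.right + 18]
4. banner.w = 123  [banner.w = 123]

banner = (x=286, y=15, w=123, h=78)
violated soft preferences: 17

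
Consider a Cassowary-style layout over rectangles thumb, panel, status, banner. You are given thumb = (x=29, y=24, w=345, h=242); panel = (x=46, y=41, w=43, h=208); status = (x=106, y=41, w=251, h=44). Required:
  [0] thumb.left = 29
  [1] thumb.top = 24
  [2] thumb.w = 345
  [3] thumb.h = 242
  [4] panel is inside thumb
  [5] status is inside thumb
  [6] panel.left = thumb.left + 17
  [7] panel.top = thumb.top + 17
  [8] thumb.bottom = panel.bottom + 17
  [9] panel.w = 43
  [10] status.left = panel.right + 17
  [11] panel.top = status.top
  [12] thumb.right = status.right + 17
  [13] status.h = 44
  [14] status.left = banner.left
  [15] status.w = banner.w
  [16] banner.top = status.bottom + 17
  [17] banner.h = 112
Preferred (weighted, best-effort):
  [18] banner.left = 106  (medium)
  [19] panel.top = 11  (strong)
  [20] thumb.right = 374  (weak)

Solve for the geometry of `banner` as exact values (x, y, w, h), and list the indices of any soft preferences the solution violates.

banner = (x=106, y=102, w=251, h=112)
violated soft preferences: 19

1. banner.x = 106  [status.left = banner.left]
2. banner.w = 251  [status.w = banner.w]
3. banner.y = 102  [banner.top = status.bottom + 17]
4. banner.h = 112  [banner.h = 112]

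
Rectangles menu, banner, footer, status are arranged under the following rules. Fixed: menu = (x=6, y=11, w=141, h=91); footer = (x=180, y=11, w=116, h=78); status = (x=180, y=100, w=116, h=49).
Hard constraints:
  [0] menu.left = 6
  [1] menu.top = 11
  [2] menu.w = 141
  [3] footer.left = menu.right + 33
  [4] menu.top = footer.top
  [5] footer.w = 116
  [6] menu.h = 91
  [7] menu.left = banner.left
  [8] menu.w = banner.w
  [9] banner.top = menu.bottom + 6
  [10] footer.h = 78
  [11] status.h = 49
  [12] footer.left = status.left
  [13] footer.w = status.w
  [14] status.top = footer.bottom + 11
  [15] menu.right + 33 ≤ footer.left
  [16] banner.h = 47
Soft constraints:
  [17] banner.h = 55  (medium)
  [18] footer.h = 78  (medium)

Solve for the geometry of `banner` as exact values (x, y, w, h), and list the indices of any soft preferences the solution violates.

banner = (x=6, y=108, w=141, h=47)
violated soft preferences: 17

1. banner.x = 6  [menu.left = banner.left]
2. banner.w = 141  [menu.w = banner.w]
3. banner.y = 108  [banner.top = menu.bottom + 6]
4. banner.h = 47  [banner.h = 47]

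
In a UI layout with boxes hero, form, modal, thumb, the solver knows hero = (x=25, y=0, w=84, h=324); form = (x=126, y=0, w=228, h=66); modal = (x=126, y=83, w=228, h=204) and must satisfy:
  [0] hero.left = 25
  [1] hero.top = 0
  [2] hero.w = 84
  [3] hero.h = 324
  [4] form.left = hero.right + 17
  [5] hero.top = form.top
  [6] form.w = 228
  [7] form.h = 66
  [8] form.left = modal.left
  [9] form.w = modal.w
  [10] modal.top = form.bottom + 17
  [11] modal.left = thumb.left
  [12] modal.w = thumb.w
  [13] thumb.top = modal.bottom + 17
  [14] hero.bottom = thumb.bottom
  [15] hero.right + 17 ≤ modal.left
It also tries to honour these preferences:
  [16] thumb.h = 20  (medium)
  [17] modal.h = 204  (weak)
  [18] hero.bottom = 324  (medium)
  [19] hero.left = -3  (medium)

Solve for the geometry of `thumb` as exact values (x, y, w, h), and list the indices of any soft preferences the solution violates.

1. thumb.x = 126  [modal.left = thumb.left]
2. thumb.w = 228  [modal.w = thumb.w]
3. thumb.y = 304  [thumb.top = modal.bottom + 17]
4. thumb.h = 20  [hero.bottom = thumb.bottom]

thumb = (x=126, y=304, w=228, h=20)
violated soft preferences: 19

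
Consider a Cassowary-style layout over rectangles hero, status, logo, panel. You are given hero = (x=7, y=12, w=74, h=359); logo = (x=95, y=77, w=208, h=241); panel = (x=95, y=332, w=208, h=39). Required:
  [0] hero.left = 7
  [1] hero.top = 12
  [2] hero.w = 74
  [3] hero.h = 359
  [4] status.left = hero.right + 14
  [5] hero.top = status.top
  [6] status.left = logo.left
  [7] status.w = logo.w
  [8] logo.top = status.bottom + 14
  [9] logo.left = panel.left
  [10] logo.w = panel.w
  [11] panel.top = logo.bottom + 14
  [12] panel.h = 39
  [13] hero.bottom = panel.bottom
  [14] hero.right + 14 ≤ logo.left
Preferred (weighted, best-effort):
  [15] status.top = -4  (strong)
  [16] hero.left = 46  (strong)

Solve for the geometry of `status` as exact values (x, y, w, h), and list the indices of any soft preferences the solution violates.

1. status.x = 95  [status.left = hero.right + 14]
2. status.y = 12  [hero.top = status.top]
3. status.w = 208  [status.w = logo.w]
4. status.h = 51  [logo.top = status.bottom + 14]

status = (x=95, y=12, w=208, h=51)
violated soft preferences: 15, 16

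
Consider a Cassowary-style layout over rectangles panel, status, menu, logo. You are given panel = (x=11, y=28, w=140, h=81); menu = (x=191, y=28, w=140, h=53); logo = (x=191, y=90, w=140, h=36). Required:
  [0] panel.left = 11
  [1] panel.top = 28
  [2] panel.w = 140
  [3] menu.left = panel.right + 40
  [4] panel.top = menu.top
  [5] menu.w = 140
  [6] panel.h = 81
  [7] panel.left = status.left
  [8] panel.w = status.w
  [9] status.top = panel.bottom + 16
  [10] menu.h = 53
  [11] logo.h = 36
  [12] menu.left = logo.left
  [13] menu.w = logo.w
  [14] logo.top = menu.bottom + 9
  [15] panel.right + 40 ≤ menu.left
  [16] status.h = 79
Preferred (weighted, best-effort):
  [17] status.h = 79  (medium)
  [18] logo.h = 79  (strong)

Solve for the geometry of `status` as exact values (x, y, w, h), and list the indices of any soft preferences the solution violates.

status = (x=11, y=125, w=140, h=79)
violated soft preferences: 18

1. status.x = 11  [panel.left = status.left]
2. status.w = 140  [panel.w = status.w]
3. status.y = 125  [status.top = panel.bottom + 16]
4. status.h = 79  [status.h = 79]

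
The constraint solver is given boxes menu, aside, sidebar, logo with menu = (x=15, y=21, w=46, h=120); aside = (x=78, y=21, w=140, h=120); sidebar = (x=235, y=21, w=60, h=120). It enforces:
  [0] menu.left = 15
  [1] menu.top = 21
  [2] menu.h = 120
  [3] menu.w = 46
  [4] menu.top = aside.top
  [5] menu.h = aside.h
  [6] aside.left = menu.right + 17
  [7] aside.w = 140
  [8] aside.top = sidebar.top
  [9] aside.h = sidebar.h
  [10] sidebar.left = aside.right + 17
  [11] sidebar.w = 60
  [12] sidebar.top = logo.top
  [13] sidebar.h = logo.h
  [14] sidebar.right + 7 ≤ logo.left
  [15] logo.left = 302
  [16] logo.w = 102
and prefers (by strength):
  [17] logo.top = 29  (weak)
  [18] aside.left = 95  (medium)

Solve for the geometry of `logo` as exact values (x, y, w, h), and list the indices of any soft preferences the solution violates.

logo = (x=302, y=21, w=102, h=120)
violated soft preferences: 17, 18

1. logo.y = 21  [sidebar.top = logo.top]
2. logo.h = 120  [sidebar.h = logo.h]
3. logo.x = 302  [logo.left = 302]
4. logo.w = 102  [logo.w = 102]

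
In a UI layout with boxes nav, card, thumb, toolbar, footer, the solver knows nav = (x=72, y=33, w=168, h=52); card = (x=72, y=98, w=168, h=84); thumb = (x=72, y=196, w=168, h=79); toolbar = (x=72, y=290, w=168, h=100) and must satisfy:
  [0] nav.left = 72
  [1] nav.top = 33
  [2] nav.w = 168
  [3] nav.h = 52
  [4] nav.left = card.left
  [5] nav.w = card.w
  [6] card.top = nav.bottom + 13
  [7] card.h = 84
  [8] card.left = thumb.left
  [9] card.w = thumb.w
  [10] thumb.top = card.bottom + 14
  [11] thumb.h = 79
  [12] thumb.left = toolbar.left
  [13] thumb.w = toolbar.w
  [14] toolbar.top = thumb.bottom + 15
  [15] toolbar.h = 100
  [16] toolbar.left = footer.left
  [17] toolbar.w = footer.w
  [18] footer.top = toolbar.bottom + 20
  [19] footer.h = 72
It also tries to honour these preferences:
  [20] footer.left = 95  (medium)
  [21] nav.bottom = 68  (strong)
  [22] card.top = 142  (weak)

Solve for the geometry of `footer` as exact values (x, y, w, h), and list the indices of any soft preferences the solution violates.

1. footer.x = 72  [toolbar.left = footer.left]
2. footer.w = 168  [toolbar.w = footer.w]
3. footer.y = 410  [footer.top = toolbar.bottom + 20]
4. footer.h = 72  [footer.h = 72]

footer = (x=72, y=410, w=168, h=72)
violated soft preferences: 20, 21, 22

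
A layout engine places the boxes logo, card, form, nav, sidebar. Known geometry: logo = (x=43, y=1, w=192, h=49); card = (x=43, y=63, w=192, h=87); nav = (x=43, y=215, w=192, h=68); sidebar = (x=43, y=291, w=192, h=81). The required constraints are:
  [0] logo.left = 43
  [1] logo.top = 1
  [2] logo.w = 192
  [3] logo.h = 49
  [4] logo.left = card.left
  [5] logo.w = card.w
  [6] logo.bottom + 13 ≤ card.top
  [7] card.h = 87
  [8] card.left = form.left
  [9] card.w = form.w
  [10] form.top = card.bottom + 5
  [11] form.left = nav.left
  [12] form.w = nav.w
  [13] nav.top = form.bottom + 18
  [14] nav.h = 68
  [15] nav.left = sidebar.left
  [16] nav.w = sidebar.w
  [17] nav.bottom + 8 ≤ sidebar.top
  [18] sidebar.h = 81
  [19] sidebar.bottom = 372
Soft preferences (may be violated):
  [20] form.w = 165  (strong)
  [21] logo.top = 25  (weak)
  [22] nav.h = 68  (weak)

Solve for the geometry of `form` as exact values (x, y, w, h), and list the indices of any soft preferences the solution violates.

1. form.x = 43  [card.left = form.left]
2. form.w = 192  [card.w = form.w]
3. form.y = 155  [form.top = card.bottom + 5]
4. form.h = 42  [nav.top = form.bottom + 18]

form = (x=43, y=155, w=192, h=42)
violated soft preferences: 20, 21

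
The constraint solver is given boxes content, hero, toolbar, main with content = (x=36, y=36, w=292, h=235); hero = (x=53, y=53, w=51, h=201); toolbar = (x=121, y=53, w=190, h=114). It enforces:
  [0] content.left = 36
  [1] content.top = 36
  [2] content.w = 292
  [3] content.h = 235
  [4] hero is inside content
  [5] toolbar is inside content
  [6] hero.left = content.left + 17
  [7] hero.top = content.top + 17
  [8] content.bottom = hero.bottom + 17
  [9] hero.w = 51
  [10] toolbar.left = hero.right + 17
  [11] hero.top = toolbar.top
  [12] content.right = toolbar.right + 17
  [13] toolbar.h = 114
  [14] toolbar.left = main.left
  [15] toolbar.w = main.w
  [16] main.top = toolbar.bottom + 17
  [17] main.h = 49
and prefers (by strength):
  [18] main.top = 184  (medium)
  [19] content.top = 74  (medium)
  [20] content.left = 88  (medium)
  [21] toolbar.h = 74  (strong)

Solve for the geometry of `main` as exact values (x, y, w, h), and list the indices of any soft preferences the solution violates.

main = (x=121, y=184, w=190, h=49)
violated soft preferences: 19, 20, 21

1. main.x = 121  [toolbar.left = main.left]
2. main.w = 190  [toolbar.w = main.w]
3. main.y = 184  [main.top = toolbar.bottom + 17]
4. main.h = 49  [main.h = 49]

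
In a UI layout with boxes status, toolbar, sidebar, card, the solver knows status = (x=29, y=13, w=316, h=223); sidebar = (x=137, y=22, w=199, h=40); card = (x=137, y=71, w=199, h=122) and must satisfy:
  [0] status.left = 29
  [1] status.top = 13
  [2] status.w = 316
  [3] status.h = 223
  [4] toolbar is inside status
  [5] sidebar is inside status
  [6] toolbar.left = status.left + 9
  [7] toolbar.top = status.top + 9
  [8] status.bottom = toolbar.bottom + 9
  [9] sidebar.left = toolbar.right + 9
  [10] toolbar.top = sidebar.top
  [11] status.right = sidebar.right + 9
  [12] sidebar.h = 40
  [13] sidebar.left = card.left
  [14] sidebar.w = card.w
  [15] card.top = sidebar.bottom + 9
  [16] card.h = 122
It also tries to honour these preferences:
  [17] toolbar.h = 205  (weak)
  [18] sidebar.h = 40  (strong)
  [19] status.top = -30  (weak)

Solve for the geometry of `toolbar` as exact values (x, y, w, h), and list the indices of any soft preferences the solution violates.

toolbar = (x=38, y=22, w=90, h=205)
violated soft preferences: 19

1. toolbar.x = 38  [toolbar.left = status.left + 9]
2. toolbar.y = 22  [toolbar.top = status.top + 9]
3. toolbar.h = 205  [status.bottom = toolbar.bottom + 9]
4. toolbar.w = 90  [sidebar.left = toolbar.right + 9]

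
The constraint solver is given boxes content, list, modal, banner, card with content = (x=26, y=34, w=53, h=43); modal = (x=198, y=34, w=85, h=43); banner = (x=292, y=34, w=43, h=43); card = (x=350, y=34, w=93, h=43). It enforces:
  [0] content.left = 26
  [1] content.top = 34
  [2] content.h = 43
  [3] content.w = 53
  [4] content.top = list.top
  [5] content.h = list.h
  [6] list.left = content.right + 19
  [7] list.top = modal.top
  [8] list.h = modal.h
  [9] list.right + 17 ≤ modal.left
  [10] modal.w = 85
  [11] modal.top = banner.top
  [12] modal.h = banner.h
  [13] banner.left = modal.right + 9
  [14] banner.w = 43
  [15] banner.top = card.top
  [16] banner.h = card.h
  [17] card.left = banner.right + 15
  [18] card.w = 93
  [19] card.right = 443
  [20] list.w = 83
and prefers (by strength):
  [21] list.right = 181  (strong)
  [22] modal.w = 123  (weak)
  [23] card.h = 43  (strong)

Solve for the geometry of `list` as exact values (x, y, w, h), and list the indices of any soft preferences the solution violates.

1. list.y = 34  [content.top = list.top]
2. list.h = 43  [content.h = list.h]
3. list.x = 98  [list.left = content.right + 19]
4. list.w = 83  [list.w = 83]

list = (x=98, y=34, w=83, h=43)
violated soft preferences: 22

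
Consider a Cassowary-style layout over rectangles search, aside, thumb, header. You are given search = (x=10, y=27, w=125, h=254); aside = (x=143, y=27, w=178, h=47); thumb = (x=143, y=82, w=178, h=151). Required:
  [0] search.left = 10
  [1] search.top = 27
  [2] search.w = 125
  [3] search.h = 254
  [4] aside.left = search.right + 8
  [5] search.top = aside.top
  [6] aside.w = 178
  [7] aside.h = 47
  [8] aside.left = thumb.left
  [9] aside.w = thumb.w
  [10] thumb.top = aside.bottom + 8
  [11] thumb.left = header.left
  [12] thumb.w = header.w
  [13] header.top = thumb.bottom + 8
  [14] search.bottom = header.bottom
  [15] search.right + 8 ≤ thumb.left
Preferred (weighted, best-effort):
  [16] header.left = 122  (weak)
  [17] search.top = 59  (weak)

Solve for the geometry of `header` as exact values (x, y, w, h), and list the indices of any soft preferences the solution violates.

1. header.x = 143  [thumb.left = header.left]
2. header.w = 178  [thumb.w = header.w]
3. header.y = 241  [header.top = thumb.bottom + 8]
4. header.h = 40  [search.bottom = header.bottom]

header = (x=143, y=241, w=178, h=40)
violated soft preferences: 16, 17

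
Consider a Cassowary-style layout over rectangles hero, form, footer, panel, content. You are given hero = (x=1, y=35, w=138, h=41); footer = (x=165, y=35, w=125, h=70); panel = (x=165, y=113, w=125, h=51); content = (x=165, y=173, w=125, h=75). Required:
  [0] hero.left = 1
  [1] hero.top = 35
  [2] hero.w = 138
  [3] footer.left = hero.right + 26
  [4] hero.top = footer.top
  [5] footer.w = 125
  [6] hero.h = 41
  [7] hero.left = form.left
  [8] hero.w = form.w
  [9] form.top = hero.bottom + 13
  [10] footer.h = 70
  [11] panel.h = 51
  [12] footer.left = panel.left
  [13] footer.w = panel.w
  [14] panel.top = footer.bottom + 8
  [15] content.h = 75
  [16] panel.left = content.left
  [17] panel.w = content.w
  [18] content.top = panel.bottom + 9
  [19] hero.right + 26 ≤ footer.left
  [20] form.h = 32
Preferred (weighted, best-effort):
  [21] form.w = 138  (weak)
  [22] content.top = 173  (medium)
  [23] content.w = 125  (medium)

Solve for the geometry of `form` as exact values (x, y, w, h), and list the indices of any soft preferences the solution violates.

1. form.x = 1  [hero.left = form.left]
2. form.w = 138  [hero.w = form.w]
3. form.y = 89  [form.top = hero.bottom + 13]
4. form.h = 32  [form.h = 32]

form = (x=1, y=89, w=138, h=32)
violated soft preferences: none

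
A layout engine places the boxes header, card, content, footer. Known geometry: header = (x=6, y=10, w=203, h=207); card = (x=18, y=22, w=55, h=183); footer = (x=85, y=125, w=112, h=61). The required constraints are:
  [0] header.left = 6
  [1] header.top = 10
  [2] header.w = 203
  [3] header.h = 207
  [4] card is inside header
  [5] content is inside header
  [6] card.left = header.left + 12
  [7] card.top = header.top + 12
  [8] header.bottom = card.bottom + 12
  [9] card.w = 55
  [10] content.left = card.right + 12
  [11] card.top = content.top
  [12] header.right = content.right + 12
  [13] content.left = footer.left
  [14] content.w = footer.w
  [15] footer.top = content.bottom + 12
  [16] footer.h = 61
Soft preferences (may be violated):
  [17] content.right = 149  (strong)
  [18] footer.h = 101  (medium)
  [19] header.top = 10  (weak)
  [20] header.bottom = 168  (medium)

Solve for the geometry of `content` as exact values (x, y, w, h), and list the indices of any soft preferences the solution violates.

content = (x=85, y=22, w=112, h=91)
violated soft preferences: 17, 18, 20

1. content.x = 85  [content.left = card.right + 12]
2. content.y = 22  [card.top = content.top]
3. content.w = 112  [header.right = content.right + 12]
4. content.h = 91  [footer.top = content.bottom + 12]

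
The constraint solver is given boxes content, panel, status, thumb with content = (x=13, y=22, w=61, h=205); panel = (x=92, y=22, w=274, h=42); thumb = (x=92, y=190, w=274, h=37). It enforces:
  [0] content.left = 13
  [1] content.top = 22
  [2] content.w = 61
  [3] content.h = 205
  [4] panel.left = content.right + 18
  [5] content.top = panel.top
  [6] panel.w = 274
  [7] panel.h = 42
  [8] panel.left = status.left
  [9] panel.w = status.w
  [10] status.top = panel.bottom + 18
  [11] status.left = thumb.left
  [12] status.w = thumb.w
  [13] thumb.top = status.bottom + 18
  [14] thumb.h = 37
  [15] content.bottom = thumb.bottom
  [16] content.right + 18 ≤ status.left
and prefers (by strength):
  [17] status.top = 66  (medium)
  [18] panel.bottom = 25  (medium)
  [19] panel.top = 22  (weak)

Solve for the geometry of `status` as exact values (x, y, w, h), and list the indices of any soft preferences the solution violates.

status = (x=92, y=82, w=274, h=90)
violated soft preferences: 17, 18

1. status.x = 92  [panel.left = status.left]
2. status.w = 274  [panel.w = status.w]
3. status.y = 82  [status.top = panel.bottom + 18]
4. status.h = 90  [thumb.top = status.bottom + 18]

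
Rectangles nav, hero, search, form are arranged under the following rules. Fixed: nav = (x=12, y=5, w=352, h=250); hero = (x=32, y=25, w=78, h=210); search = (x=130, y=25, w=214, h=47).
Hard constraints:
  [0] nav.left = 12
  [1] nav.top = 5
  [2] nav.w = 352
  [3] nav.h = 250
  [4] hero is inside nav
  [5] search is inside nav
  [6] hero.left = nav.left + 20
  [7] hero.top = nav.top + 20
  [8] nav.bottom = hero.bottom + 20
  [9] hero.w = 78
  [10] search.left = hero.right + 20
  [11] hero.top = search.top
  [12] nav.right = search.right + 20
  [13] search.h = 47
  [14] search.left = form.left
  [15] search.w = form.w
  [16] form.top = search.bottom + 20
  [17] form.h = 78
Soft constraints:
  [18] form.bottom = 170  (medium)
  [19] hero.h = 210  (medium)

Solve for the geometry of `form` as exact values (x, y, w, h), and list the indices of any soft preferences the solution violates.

1. form.x = 130  [search.left = form.left]
2. form.w = 214  [search.w = form.w]
3. form.y = 92  [form.top = search.bottom + 20]
4. form.h = 78  [form.h = 78]

form = (x=130, y=92, w=214, h=78)
violated soft preferences: none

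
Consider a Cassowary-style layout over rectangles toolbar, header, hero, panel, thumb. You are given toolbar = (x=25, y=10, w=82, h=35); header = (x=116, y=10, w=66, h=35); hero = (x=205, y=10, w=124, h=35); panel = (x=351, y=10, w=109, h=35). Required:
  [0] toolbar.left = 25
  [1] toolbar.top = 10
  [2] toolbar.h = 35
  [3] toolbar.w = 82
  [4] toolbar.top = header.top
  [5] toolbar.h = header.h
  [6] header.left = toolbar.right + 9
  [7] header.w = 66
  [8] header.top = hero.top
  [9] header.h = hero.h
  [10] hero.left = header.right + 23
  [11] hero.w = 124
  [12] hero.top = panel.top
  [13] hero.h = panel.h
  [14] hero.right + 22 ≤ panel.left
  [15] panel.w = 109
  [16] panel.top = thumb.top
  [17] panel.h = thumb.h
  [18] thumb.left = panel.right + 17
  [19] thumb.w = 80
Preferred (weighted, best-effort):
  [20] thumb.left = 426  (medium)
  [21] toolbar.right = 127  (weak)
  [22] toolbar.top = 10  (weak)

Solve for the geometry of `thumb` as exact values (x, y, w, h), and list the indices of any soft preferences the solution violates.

thumb = (x=477, y=10, w=80, h=35)
violated soft preferences: 20, 21

1. thumb.y = 10  [panel.top = thumb.top]
2. thumb.h = 35  [panel.h = thumb.h]
3. thumb.x = 477  [thumb.left = panel.right + 17]
4. thumb.w = 80  [thumb.w = 80]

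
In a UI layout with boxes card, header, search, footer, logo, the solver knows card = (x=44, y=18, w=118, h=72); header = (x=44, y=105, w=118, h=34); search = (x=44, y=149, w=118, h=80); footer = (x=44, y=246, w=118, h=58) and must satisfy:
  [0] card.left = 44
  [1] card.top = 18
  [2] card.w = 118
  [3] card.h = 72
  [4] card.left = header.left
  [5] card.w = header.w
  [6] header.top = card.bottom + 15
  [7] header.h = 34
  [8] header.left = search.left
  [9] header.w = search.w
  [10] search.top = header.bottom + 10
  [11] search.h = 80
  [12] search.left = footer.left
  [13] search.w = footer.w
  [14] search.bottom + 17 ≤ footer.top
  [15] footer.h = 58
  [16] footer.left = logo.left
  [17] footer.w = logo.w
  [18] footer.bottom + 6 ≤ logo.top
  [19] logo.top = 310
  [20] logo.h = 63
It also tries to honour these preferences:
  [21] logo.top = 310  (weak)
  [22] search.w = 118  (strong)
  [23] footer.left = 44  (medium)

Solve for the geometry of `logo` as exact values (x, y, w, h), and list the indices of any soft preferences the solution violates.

logo = (x=44, y=310, w=118, h=63)
violated soft preferences: none

1. logo.x = 44  [footer.left = logo.left]
2. logo.w = 118  [footer.w = logo.w]
3. logo.y = 310  [logo.top = 310]
4. logo.h = 63  [logo.h = 63]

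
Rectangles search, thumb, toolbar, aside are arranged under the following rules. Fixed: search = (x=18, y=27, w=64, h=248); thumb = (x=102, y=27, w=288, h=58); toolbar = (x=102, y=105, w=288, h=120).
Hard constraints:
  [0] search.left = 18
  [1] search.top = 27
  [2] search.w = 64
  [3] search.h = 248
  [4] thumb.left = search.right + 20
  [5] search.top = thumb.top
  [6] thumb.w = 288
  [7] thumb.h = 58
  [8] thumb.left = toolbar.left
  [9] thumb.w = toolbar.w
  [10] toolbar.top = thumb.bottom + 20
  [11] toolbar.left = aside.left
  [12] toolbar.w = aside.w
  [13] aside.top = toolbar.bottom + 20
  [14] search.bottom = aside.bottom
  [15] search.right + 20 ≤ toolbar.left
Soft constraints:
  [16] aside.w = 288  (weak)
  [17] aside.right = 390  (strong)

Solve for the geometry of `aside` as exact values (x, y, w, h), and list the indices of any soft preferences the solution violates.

aside = (x=102, y=245, w=288, h=30)
violated soft preferences: none

1. aside.x = 102  [toolbar.left = aside.left]
2. aside.w = 288  [toolbar.w = aside.w]
3. aside.y = 245  [aside.top = toolbar.bottom + 20]
4. aside.h = 30  [search.bottom = aside.bottom]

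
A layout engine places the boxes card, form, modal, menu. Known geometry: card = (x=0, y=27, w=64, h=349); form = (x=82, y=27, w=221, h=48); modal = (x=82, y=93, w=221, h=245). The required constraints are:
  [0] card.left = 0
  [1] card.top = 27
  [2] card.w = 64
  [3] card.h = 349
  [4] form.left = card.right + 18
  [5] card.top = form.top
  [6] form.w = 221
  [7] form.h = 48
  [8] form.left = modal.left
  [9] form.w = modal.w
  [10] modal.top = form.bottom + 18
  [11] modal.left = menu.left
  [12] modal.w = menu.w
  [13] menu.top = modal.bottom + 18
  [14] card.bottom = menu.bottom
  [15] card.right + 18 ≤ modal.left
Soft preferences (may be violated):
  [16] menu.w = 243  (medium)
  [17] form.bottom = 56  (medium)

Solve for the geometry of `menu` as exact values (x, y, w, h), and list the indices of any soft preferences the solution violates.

1. menu.x = 82  [modal.left = menu.left]
2. menu.w = 221  [modal.w = menu.w]
3. menu.y = 356  [menu.top = modal.bottom + 18]
4. menu.h = 20  [card.bottom = menu.bottom]

menu = (x=82, y=356, w=221, h=20)
violated soft preferences: 16, 17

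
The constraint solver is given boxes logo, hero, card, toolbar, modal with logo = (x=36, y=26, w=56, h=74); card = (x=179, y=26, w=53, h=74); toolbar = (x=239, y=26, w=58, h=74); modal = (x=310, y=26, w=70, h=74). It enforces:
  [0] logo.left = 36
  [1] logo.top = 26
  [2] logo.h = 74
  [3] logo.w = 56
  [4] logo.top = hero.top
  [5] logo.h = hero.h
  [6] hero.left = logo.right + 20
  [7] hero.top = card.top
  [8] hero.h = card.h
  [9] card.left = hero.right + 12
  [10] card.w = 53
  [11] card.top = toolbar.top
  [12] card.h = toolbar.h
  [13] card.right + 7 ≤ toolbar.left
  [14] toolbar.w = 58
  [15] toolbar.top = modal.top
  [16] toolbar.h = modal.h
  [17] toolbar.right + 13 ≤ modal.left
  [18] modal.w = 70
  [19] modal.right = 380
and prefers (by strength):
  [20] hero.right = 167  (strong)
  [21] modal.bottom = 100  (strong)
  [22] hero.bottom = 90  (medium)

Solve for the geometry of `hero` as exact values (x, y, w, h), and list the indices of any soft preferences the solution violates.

1. hero.y = 26  [logo.top = hero.top]
2. hero.h = 74  [logo.h = hero.h]
3. hero.x = 112  [hero.left = logo.right + 20]
4. hero.w = 55  [card.left = hero.right + 12]

hero = (x=112, y=26, w=55, h=74)
violated soft preferences: 22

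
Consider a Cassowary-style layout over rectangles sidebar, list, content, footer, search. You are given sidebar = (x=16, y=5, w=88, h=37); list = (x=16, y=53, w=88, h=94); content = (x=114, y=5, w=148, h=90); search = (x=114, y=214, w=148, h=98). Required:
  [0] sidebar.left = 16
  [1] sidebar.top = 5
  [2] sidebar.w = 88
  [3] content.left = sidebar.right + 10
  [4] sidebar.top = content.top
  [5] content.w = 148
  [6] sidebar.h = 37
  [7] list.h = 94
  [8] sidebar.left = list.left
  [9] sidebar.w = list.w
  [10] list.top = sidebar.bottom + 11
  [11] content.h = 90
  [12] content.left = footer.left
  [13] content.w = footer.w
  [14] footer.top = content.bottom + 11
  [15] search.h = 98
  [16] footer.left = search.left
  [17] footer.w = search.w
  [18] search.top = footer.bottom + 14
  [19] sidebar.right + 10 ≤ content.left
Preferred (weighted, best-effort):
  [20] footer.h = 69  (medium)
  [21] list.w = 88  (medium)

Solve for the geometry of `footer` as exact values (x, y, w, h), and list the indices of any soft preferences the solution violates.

1. footer.x = 114  [content.left = footer.left]
2. footer.w = 148  [content.w = footer.w]
3. footer.y = 106  [footer.top = content.bottom + 11]
4. footer.h = 94  [search.top = footer.bottom + 14]

footer = (x=114, y=106, w=148, h=94)
violated soft preferences: 20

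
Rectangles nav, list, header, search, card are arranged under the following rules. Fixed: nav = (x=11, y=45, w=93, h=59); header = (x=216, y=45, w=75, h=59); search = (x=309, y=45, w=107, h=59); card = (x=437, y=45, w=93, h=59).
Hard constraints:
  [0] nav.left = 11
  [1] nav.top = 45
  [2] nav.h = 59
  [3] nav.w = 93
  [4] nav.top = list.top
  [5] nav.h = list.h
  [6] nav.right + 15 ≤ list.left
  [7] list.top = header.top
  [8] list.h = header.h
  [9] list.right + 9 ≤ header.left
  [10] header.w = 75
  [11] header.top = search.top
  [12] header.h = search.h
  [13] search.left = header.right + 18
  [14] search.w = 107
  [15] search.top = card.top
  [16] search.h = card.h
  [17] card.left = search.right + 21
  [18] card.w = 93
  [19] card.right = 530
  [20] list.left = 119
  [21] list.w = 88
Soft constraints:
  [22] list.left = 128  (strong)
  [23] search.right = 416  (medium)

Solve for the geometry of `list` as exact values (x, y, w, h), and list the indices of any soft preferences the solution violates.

list = (x=119, y=45, w=88, h=59)
violated soft preferences: 22

1. list.y = 45  [nav.top = list.top]
2. list.h = 59  [nav.h = list.h]
3. list.x = 119  [list.left = 119]
4. list.w = 88  [list.w = 88]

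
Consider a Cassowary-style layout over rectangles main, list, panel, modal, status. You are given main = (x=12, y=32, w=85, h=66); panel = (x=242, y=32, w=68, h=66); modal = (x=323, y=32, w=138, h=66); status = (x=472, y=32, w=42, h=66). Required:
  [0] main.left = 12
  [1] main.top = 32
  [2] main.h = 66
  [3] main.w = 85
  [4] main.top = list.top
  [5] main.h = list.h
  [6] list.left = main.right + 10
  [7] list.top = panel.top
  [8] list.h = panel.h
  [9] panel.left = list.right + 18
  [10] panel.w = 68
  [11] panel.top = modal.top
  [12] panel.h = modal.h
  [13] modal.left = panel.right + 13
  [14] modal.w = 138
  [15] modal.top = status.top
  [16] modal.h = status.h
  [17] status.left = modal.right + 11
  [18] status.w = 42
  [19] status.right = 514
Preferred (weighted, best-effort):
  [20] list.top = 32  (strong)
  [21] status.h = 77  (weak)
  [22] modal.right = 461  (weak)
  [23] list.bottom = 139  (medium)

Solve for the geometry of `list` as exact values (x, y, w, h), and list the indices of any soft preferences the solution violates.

list = (x=107, y=32, w=117, h=66)
violated soft preferences: 21, 23

1. list.y = 32  [main.top = list.top]
2. list.h = 66  [main.h = list.h]
3. list.x = 107  [list.left = main.right + 10]
4. list.w = 117  [panel.left = list.right + 18]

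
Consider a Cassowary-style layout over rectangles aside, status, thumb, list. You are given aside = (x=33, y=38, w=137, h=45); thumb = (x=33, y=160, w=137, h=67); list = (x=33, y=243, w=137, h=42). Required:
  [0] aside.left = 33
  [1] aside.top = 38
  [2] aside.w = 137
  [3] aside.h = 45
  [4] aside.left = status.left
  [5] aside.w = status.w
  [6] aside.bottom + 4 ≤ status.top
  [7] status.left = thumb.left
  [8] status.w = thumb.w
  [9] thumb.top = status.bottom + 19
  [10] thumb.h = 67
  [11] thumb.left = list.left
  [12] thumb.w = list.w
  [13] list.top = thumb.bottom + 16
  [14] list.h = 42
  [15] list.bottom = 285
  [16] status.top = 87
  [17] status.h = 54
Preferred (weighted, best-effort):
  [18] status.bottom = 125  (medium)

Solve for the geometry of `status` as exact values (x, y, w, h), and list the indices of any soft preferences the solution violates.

status = (x=33, y=87, w=137, h=54)
violated soft preferences: 18

1. status.x = 33  [aside.left = status.left]
2. status.w = 137  [aside.w = status.w]
3. status.y = 87  [status.top = 87]
4. status.h = 54  [status.h = 54]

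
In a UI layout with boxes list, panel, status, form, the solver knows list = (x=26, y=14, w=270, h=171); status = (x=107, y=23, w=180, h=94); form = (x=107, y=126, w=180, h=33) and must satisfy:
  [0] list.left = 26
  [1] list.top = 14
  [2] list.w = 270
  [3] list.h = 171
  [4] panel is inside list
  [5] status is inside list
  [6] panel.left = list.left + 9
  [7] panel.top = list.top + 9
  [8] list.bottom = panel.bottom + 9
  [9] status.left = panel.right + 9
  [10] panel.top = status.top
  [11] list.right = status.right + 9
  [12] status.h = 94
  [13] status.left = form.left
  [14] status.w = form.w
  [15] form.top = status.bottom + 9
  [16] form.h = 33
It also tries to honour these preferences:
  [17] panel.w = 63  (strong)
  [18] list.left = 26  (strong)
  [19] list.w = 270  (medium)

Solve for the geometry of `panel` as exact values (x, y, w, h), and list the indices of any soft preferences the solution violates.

panel = (x=35, y=23, w=63, h=153)
violated soft preferences: none

1. panel.x = 35  [panel.left = list.left + 9]
2. panel.y = 23  [panel.top = list.top + 9]
3. panel.h = 153  [list.bottom = panel.bottom + 9]
4. panel.w = 63  [status.left = panel.right + 9]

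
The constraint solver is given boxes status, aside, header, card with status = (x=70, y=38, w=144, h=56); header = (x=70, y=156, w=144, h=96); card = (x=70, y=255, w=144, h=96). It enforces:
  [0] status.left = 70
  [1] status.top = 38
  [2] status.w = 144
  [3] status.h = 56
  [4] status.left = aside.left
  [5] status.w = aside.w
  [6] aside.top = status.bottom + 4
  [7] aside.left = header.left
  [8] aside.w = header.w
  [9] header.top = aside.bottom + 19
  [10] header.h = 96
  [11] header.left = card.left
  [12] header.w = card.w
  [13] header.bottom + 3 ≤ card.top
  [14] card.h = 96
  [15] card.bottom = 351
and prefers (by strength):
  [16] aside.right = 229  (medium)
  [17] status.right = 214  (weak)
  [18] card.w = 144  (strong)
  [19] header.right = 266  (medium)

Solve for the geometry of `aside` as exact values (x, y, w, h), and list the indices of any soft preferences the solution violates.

1. aside.x = 70  [status.left = aside.left]
2. aside.w = 144  [status.w = aside.w]
3. aside.y = 98  [aside.top = status.bottom + 4]
4. aside.h = 39  [header.top = aside.bottom + 19]

aside = (x=70, y=98, w=144, h=39)
violated soft preferences: 16, 19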